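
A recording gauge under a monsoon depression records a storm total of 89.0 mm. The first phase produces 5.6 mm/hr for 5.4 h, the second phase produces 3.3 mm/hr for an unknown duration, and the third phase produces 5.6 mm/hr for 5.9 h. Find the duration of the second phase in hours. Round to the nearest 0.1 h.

Known phases: 5.6 × 5.4 + 5.6 × 5.9 = 30.24 + 33.04 = 63.28 mm.
Remaining depth = 89.0 − 63.28 = 25.72 mm.
Duration = 25.72 / 3.3 = 7.8 h.

duration ≈ 7.8 h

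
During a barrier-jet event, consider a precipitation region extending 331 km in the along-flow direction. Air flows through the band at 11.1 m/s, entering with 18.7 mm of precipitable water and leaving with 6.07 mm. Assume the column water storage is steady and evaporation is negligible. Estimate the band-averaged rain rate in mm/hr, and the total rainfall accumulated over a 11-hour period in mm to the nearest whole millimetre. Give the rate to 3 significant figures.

Column moisture flux per unit crosswind length is F = V × PW.
Inflow: F_in = 11.1 × 18.7 = 207.57 mm·m/s
Outflow: F_out = 11.1 × 6.07 = 67.377 mm·m/s
Steady-state rate R = (F_in − F_out)/L = (207.57 − 67.377) / 331000 m = 4.235e-04 mm/s.
R = 4.235e-04 × 3600 = 1.52 mm/hr.
Over 11 h: total = 1.52 × 11 = 16.72 ≈ 17 mm.

R ≈ 1.52 mm/hr; total ≈ 17 mm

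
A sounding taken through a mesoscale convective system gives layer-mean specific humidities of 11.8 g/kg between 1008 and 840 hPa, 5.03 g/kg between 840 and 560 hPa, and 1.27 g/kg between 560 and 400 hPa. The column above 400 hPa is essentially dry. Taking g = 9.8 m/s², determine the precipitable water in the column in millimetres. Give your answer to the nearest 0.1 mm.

PW ≈ 36.7 mm

Precipitable water is the column-integrated vapour mass per unit area: PW = (1/g) Σ q̄ Δp, with q in kg/kg and Δp in Pa (1 kg/m² of water = 1 mm).
Layer 1008–840 hPa: Δp = 168 hPa = 16800 Pa, q̄ = 0.0118 kg/kg → 0.0118 × 16800 / 9.8 = 20.23 mm
Layer 840–560 hPa: Δp = 280 hPa = 28000 Pa, q̄ = 0.00503 kg/kg → 0.00503 × 28000 / 9.8 = 14.37 mm
Layer 560–400 hPa: Δp = 160 hPa = 16000 Pa, q̄ = 0.00127 kg/kg → 0.00127 × 16000 / 9.8 = 2.07 mm
PW = 20.23 + 14.37 + 2.07 = 36.67 ≈ 36.7 mm.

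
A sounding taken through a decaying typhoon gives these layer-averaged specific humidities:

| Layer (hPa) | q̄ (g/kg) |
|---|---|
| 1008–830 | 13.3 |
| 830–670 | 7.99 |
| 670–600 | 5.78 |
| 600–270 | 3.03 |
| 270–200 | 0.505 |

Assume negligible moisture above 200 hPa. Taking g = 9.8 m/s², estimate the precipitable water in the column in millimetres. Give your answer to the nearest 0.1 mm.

Precipitable water is the column-integrated vapour mass per unit area: PW = (1/g) Σ q̄ Δp, with q in kg/kg and Δp in Pa (1 kg/m² of water = 1 mm).
Layer 1008–830 hPa: Δp = 178 hPa = 17800 Pa, q̄ = 0.0133 kg/kg → 0.0133 × 17800 / 9.8 = 24.16 mm
Layer 830–670 hPa: Δp = 160 hPa = 16000 Pa, q̄ = 0.00799 kg/kg → 0.00799 × 16000 / 9.8 = 13.04 mm
Layer 670–600 hPa: Δp = 70 hPa = 7000 Pa, q̄ = 0.00578 kg/kg → 0.00578 × 7000 / 9.8 = 4.13 mm
Layer 600–270 hPa: Δp = 330 hPa = 33000 Pa, q̄ = 0.00303 kg/kg → 0.00303 × 33000 / 9.8 = 10.20 mm
Layer 270–200 hPa: Δp = 70 hPa = 7000 Pa, q̄ = 0.000505 kg/kg → 0.000505 × 7000 / 9.8 = 0.36 mm
PW = 24.16 + 13.04 + 4.13 + 10.20 + 0.36 = 51.89 ≈ 51.9 mm.

PW ≈ 51.9 mm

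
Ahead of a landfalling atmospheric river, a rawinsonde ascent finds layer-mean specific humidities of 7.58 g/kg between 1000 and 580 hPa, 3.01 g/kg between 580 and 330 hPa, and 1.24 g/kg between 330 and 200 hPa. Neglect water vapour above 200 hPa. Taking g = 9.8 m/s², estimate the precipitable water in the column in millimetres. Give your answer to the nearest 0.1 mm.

Precipitable water is the column-integrated vapour mass per unit area: PW = (1/g) Σ q̄ Δp, with q in kg/kg and Δp in Pa (1 kg/m² of water = 1 mm).
Layer 1000–580 hPa: Δp = 420 hPa = 42000 Pa, q̄ = 0.00758 kg/kg → 0.00758 × 42000 / 9.8 = 32.49 mm
Layer 580–330 hPa: Δp = 250 hPa = 25000 Pa, q̄ = 0.00301 kg/kg → 0.00301 × 25000 / 9.8 = 7.68 mm
Layer 330–200 hPa: Δp = 130 hPa = 13000 Pa, q̄ = 0.00124 kg/kg → 0.00124 × 13000 / 9.8 = 1.64 mm
PW = 32.49 + 7.68 + 1.64 = 41.81 ≈ 41.8 mm.

PW ≈ 41.8 mm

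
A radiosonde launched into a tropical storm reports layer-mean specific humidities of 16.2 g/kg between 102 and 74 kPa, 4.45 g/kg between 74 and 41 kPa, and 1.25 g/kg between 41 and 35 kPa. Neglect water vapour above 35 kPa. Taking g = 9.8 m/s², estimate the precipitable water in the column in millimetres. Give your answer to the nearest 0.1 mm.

PW ≈ 62.0 mm

Precipitable water is the column-integrated vapour mass per unit area: PW = (1/g) Σ q̄ Δp, with q in kg/kg and Δp in Pa (1 kg/m² of water = 1 mm).
Layer 102–74 kPa: Δp = 280 hPa = 28000 Pa, q̄ = 0.0162 kg/kg → 0.0162 × 28000 / 9.8 = 46.29 mm
Layer 74–41 kPa: Δp = 330 hPa = 33000 Pa, q̄ = 0.00445 kg/kg → 0.00445 × 33000 / 9.8 = 14.98 mm
Layer 41–35 kPa: Δp = 60 hPa = 6000 Pa, q̄ = 0.00125 kg/kg → 0.00125 × 6000 / 9.8 = 0.77 mm
PW = 46.29 + 14.98 + 0.77 = 62.04 ≈ 62.0 mm.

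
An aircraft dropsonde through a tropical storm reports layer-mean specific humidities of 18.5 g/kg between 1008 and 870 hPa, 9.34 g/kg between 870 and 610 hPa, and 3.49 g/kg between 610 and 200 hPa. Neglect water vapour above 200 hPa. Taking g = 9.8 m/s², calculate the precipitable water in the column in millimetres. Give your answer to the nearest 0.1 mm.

Precipitable water is the column-integrated vapour mass per unit area: PW = (1/g) Σ q̄ Δp, with q in kg/kg and Δp in Pa (1 kg/m² of water = 1 mm).
Layer 1008–870 hPa: Δp = 138 hPa = 13800 Pa, q̄ = 0.0185 kg/kg → 0.0185 × 13800 / 9.8 = 26.05 mm
Layer 870–610 hPa: Δp = 260 hPa = 26000 Pa, q̄ = 0.00934 kg/kg → 0.00934 × 26000 / 9.8 = 24.78 mm
Layer 610–200 hPa: Δp = 410 hPa = 41000 Pa, q̄ = 0.00349 kg/kg → 0.00349 × 41000 / 9.8 = 14.60 mm
PW = 26.05 + 24.78 + 14.60 = 65.43 ≈ 65.4 mm.

PW ≈ 65.4 mm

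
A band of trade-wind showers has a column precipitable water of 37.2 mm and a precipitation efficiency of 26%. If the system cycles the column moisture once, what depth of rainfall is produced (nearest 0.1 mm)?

rainfall ≈ 9.7 mm

Rainfall = ε × PW = 0.26 × 37.2 = 9.7 mm.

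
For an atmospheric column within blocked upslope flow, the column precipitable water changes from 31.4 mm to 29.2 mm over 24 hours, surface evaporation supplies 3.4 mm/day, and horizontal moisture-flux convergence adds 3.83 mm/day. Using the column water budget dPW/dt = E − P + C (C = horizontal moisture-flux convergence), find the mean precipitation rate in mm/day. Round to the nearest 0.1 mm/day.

P ≈ 9.4 mm/day

dPW/dt = (29.2 − 31.4) mm / (24/24 day) = -2.200 mm/day.
P = E + C − dPW/dt = 3.4 + (3.83) − (-2.200) = 9.4 mm/day.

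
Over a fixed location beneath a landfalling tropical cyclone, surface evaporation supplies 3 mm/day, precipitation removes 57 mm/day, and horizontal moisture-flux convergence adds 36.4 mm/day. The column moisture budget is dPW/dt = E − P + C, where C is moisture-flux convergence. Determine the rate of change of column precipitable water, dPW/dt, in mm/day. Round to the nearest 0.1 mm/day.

dPW/dt = E − P + C = 3 − 57 + (36.4) = -17.6 mm/day.

dPW/dt ≈ -17.6 mm/day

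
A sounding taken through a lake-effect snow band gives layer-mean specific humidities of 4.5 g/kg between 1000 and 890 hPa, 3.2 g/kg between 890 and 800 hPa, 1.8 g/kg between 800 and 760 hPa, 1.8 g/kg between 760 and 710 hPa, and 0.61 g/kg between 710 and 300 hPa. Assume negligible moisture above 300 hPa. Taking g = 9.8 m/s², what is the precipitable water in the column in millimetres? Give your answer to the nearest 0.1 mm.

PW ≈ 12.2 mm

Precipitable water is the column-integrated vapour mass per unit area: PW = (1/g) Σ q̄ Δp, with q in kg/kg and Δp in Pa (1 kg/m² of water = 1 mm).
Layer 1000–890 hPa: Δp = 110 hPa = 11000 Pa, q̄ = 0.0045 kg/kg → 0.0045 × 11000 / 9.8 = 5.05 mm
Layer 890–800 hPa: Δp = 90 hPa = 9000 Pa, q̄ = 0.0032 kg/kg → 0.0032 × 9000 / 9.8 = 2.94 mm
Layer 800–760 hPa: Δp = 40 hPa = 4000 Pa, q̄ = 0.0018 kg/kg → 0.0018 × 4000 / 9.8 = 0.73 mm
Layer 760–710 hPa: Δp = 50 hPa = 5000 Pa, q̄ = 0.0018 kg/kg → 0.0018 × 5000 / 9.8 = 0.92 mm
Layer 710–300 hPa: Δp = 410 hPa = 41000 Pa, q̄ = 0.00061 kg/kg → 0.00061 × 41000 / 9.8 = 2.55 mm
PW = 5.05 + 2.94 + 0.73 + 0.92 + 2.55 = 12.19 ≈ 12.2 mm.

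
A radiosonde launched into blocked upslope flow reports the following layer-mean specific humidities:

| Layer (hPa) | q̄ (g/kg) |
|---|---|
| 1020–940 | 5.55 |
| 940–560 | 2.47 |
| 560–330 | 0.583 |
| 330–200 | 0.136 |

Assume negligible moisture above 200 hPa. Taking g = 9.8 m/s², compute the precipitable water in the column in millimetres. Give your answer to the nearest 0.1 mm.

Precipitable water is the column-integrated vapour mass per unit area: PW = (1/g) Σ q̄ Δp, with q in kg/kg and Δp in Pa (1 kg/m² of water = 1 mm).
Layer 1020–940 hPa: Δp = 80 hPa = 8000 Pa, q̄ = 0.00555 kg/kg → 0.00555 × 8000 / 9.8 = 4.53 mm
Layer 940–560 hPa: Δp = 380 hPa = 38000 Pa, q̄ = 0.00247 kg/kg → 0.00247 × 38000 / 9.8 = 9.58 mm
Layer 560–330 hPa: Δp = 230 hPa = 23000 Pa, q̄ = 0.000583 kg/kg → 0.000583 × 23000 / 9.8 = 1.37 mm
Layer 330–200 hPa: Δp = 130 hPa = 13000 Pa, q̄ = 0.000136 kg/kg → 0.000136 × 13000 / 9.8 = 0.18 mm
PW = 4.53 + 9.58 + 1.37 + 0.18 = 15.66 ≈ 15.7 mm.

PW ≈ 15.7 mm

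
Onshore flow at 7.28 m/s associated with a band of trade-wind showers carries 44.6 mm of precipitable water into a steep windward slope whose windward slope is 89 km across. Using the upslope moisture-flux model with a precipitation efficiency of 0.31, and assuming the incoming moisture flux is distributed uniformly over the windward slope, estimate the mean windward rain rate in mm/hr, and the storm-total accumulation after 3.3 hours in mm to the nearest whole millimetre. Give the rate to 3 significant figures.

Incoming column moisture flux per unit ridge length: F = V × PW = 7.28 × 44.6 = 324.688 mm·m/s.
Spread over the 89 km slope with efficiency ε = 0.31: R = ε·F/W = 0.31 × 324.688 / 89000 m = 1.131e-03 mm/s.
R = 1.131e-03 × 3600 = 4.07 mm/hr.
Over 3.3 h: total = 4.07 × 3.3 = 13.431 ≈ 13 mm.

R ≈ 4.07 mm/hr; total ≈ 13 mm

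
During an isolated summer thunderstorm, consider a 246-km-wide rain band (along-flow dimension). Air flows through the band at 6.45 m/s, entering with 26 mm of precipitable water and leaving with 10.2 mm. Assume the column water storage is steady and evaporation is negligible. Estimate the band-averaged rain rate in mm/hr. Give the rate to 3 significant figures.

Column moisture flux per unit crosswind length is F = V × PW.
Inflow: F_in = 6.45 × 26 = 167.7 mm·m/s
Outflow: F_out = 6.45 × 10.2 = 65.79 mm·m/s
Steady-state rate R = (F_in − F_out)/L = (167.7 − 65.79) / 246000 m = 4.143e-04 mm/s.
R = 4.143e-04 × 3600 = 1.49 mm/hr.

R ≈ 1.49 mm/hr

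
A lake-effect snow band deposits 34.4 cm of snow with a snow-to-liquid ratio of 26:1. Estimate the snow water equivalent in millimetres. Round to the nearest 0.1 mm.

SWE ≈ 13.2 mm

SWE = snow depth / ratio = 34.4 cm / 26 = 1.323 cm = 13.2 mm.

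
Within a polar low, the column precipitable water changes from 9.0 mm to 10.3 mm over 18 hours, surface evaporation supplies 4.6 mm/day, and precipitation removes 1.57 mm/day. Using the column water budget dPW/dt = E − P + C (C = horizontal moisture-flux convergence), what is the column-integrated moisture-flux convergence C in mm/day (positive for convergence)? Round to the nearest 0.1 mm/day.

C ≈ -1.3 mm/day

dPW/dt = (10.3 − 9.0) mm / (18/24 day) = +1.733 mm/day.
C = dPW/dt − E + P = (+1.733) − 4.6 + 1.57 = -1.3 mm/day.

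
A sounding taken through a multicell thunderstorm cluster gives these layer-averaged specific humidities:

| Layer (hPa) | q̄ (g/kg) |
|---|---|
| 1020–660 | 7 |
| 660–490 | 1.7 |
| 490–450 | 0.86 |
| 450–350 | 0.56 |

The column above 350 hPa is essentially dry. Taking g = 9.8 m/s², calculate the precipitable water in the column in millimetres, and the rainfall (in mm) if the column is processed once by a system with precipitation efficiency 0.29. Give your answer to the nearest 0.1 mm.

PW ≈ 29.6 mm; rainfall ≈ 8.6 mm

Precipitable water is the column-integrated vapour mass per unit area: PW = (1/g) Σ q̄ Δp, with q in kg/kg and Δp in Pa (1 kg/m² of water = 1 mm).
Layer 1020–660 hPa: Δp = 360 hPa = 36000 Pa, q̄ = 0.007 kg/kg → 0.007 × 36000 / 9.8 = 25.71 mm
Layer 660–490 hPa: Δp = 170 hPa = 17000 Pa, q̄ = 0.0017 kg/kg → 0.0017 × 17000 / 9.8 = 2.95 mm
Layer 490–450 hPa: Δp = 40 hPa = 4000 Pa, q̄ = 0.00086 kg/kg → 0.00086 × 4000 / 9.8 = 0.35 mm
Layer 450–350 hPa: Δp = 100 hPa = 10000 Pa, q̄ = 0.00056 kg/kg → 0.00056 × 10000 / 9.8 = 0.57 mm
PW = 25.71 + 2.95 + 0.35 + 0.57 = 29.58 ≈ 29.6 mm.
Rainfall = ε × PW = 0.29 × 29.6 = 8.6 mm.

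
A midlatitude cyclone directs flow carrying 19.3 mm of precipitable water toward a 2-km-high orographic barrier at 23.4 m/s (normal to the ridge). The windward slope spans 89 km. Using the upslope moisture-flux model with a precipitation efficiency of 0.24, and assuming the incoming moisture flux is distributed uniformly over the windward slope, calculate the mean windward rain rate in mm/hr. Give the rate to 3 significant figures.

Incoming column moisture flux per unit ridge length: F = V × PW = 23.4 × 19.3 = 451.62 mm·m/s.
Spread over the 89 km slope with efficiency ε = 0.24: R = ε·F/W = 0.24 × 451.62 / 89000 m = 1.218e-03 mm/s.
R = 1.218e-03 × 3600 = 4.38 mm/hr.

R ≈ 4.38 mm/hr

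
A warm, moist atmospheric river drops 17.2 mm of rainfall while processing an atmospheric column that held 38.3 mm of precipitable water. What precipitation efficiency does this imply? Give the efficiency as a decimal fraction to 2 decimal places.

ε = rainfall / PW = 17.2 / 38.3 = 0.45.

ε ≈ 0.45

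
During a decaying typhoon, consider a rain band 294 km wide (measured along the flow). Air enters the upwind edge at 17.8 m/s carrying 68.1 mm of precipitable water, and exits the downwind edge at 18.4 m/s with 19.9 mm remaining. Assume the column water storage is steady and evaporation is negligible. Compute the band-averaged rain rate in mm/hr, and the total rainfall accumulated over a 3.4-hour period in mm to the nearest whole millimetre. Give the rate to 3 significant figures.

Column moisture flux per unit crosswind length is F = V × PW.
Inflow: F_in = 17.8 × 68.1 = 1212.18 mm·m/s
Outflow: F_out = 18.4 × 19.9 = 366.16 mm·m/s
Steady-state rate R = (F_in − F_out)/L = (1212.18 − 366.16) / 294000 m = 2.878e-03 mm/s.
R = 2.878e-03 × 3600 = 10.4 mm/hr.
Over 3.4 h: total = 10.4 × 3.4 = 35.36 ≈ 35 mm.

R ≈ 10.4 mm/hr; total ≈ 35 mm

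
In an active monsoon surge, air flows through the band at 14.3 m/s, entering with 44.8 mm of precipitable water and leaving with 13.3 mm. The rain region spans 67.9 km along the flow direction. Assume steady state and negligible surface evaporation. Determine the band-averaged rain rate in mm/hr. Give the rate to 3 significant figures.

R ≈ 23.9 mm/hr

Column moisture flux per unit crosswind length is F = V × PW.
Inflow: F_in = 14.3 × 44.8 = 640.64 mm·m/s
Outflow: F_out = 14.3 × 13.3 = 190.19 mm·m/s
Steady-state rate R = (F_in − F_out)/L = (640.64 − 190.19) / 67900 m = 6.634e-03 mm/s.
R = 6.634e-03 × 3600 = 23.9 mm/hr.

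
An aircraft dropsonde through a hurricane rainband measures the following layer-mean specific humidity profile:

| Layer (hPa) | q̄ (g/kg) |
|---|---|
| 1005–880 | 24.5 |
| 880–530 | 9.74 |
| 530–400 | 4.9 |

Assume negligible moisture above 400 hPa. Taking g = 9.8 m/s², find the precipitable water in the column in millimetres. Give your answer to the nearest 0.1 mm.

Precipitable water is the column-integrated vapour mass per unit area: PW = (1/g) Σ q̄ Δp, with q in kg/kg and Δp in Pa (1 kg/m² of water = 1 mm).
Layer 1005–880 hPa: Δp = 125 hPa = 12500 Pa, q̄ = 0.0245 kg/kg → 0.0245 × 12500 / 9.8 = 31.25 mm
Layer 880–530 hPa: Δp = 350 hPa = 35000 Pa, q̄ = 0.00974 kg/kg → 0.00974 × 35000 / 9.8 = 34.79 mm
Layer 530–400 hPa: Δp = 130 hPa = 13000 Pa, q̄ = 0.0049 kg/kg → 0.0049 × 13000 / 9.8 = 6.50 mm
PW = 31.25 + 34.79 + 6.50 = 72.54 ≈ 72.5 mm.

PW ≈ 72.5 mm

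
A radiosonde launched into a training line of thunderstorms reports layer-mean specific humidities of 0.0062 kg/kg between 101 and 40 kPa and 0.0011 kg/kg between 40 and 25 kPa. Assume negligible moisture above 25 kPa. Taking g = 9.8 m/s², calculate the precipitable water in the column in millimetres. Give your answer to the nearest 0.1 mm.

PW ≈ 40.3 mm

Precipitable water is the column-integrated vapour mass per unit area: PW = (1/g) Σ q̄ Δp, with q in kg/kg and Δp in Pa (1 kg/m² of water = 1 mm).
Layer 101–40 kPa: Δp = 610 hPa = 61000 Pa, q̄ = 0.0062 kg/kg → 0.0062 × 61000 / 9.8 = 38.59 mm
Layer 40–25 kPa: Δp = 150 hPa = 15000 Pa, q̄ = 0.0011 kg/kg → 0.0011 × 15000 / 9.8 = 1.68 mm
PW = 38.59 + 1.68 = 40.27 ≈ 40.3 mm.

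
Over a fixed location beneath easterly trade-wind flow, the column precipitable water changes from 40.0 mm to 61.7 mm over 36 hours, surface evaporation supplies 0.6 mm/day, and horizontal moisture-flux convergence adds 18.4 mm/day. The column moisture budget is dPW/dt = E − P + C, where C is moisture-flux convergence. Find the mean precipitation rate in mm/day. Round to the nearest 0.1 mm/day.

dPW/dt = (61.7 − 40.0) mm / (36/24 day) = +14.467 mm/day.
P = E + C − dPW/dt = 0.6 + (18.4) − (+14.467) = 4.5 mm/day.

P ≈ 4.5 mm/day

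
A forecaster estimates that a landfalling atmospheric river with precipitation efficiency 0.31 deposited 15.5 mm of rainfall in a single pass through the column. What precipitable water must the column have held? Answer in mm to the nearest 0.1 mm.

PW = rainfall / ε = 15.5 / 0.31 = 50.0 mm.

PW ≈ 50.0 mm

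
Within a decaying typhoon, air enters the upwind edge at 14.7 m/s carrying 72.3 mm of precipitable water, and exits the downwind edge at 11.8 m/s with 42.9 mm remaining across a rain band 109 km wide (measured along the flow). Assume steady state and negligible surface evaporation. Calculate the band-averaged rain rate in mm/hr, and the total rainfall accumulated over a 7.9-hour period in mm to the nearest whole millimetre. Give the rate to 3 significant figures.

Column moisture flux per unit crosswind length is F = V × PW.
Inflow: F_in = 14.7 × 72.3 = 1062.81 mm·m/s
Outflow: F_out = 11.8 × 42.9 = 506.22 mm·m/s
Steady-state rate R = (F_in − F_out)/L = (1062.81 − 506.22) / 109000 m = 5.106e-03 mm/s.
R = 5.106e-03 × 3600 = 18.4 mm/hr.
Over 7.9 h: total = 18.4 × 7.9 = 145.36 ≈ 145 mm.

R ≈ 18.4 mm/hr; total ≈ 145 mm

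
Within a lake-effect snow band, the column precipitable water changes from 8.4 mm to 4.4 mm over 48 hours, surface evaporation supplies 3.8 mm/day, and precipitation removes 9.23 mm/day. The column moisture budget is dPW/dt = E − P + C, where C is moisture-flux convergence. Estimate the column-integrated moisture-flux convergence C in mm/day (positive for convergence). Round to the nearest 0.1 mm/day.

C ≈ 3.4 mm/day

dPW/dt = (4.4 − 8.4) mm / (48/24 day) = -2.000 mm/day.
C = dPW/dt − E + P = (-2.000) − 3.8 + 9.23 = 3.4 mm/day.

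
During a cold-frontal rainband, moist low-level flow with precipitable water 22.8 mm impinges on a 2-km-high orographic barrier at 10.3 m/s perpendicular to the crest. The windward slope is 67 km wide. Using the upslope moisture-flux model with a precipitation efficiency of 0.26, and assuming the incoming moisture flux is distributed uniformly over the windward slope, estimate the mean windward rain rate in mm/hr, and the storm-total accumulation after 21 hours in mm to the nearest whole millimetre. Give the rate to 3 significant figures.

Incoming column moisture flux per unit ridge length: F = V × PW = 10.3 × 22.8 = 234.84 mm·m/s.
Spread over the 67 km slope with efficiency ε = 0.26: R = ε·F/W = 0.26 × 234.84 / 67000 m = 9.113e-04 mm/s.
R = 9.113e-04 × 3600 = 3.28 mm/hr.
Over 21 h: total = 3.28 × 21 = 68.88 ≈ 69 mm.

R ≈ 3.28 mm/hr; total ≈ 69 mm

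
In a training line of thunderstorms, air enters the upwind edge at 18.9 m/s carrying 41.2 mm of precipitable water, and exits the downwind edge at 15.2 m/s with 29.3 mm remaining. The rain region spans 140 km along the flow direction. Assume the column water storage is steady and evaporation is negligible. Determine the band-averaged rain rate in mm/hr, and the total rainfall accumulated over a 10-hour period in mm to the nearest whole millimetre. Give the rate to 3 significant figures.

R ≈ 8.57 mm/hr; total ≈ 86 mm

Column moisture flux per unit crosswind length is F = V × PW.
Inflow: F_in = 18.9 × 41.2 = 778.68 mm·m/s
Outflow: F_out = 15.2 × 29.3 = 445.36 mm·m/s
Steady-state rate R = (F_in − F_out)/L = (778.68 − 445.36) / 140000 m = 2.381e-03 mm/s.
R = 2.381e-03 × 3600 = 8.57 mm/hr.
Over 10 h: total = 8.57 × 10 = 85.7 ≈ 86 mm.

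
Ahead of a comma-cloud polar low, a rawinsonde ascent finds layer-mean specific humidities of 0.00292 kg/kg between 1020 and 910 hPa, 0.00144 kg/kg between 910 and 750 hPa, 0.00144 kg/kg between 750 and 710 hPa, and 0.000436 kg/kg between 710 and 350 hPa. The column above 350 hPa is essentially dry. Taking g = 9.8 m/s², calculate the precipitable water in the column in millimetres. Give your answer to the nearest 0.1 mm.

Precipitable water is the column-integrated vapour mass per unit area: PW = (1/g) Σ q̄ Δp, with q in kg/kg and Δp in Pa (1 kg/m² of water = 1 mm).
Layer 1020–910 hPa: Δp = 110 hPa = 11000 Pa, q̄ = 0.00292 kg/kg → 0.00292 × 11000 / 9.8 = 3.28 mm
Layer 910–750 hPa: Δp = 160 hPa = 16000 Pa, q̄ = 0.00144 kg/kg → 0.00144 × 16000 / 9.8 = 2.35 mm
Layer 750–710 hPa: Δp = 40 hPa = 4000 Pa, q̄ = 0.00144 kg/kg → 0.00144 × 4000 / 9.8 = 0.59 mm
Layer 710–350 hPa: Δp = 360 hPa = 36000 Pa, q̄ = 0.000436 kg/kg → 0.000436 × 36000 / 9.8 = 1.60 mm
PW = 3.28 + 2.35 + 0.59 + 1.60 = 7.82 ≈ 7.8 mm.

PW ≈ 7.8 mm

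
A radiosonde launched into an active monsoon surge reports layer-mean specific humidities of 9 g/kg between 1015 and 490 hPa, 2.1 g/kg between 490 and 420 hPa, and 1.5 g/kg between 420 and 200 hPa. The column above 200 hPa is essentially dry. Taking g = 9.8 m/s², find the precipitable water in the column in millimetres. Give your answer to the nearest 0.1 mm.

Precipitable water is the column-integrated vapour mass per unit area: PW = (1/g) Σ q̄ Δp, with q in kg/kg and Δp in Pa (1 kg/m² of water = 1 mm).
Layer 1015–490 hPa: Δp = 525 hPa = 52500 Pa, q̄ = 0.009 kg/kg → 0.009 × 52500 / 9.8 = 48.21 mm
Layer 490–420 hPa: Δp = 70 hPa = 7000 Pa, q̄ = 0.0021 kg/kg → 0.0021 × 7000 / 9.8 = 1.50 mm
Layer 420–200 hPa: Δp = 220 hPa = 22000 Pa, q̄ = 0.0015 kg/kg → 0.0015 × 22000 / 9.8 = 3.37 mm
PW = 48.21 + 1.50 + 3.37 = 53.08 ≈ 53.1 mm.

PW ≈ 53.1 mm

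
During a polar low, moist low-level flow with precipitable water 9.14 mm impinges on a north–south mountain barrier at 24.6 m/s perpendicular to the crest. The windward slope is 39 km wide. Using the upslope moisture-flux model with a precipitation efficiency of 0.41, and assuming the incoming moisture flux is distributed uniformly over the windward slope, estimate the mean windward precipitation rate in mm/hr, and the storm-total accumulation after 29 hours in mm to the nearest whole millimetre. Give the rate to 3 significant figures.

Incoming column moisture flux per unit ridge length: F = V × PW = 24.6 × 9.14 = 224.844 mm·m/s.
Spread over the 39 km slope with efficiency ε = 0.41: R = ε·F/W = 0.41 × 224.844 / 39000 m = 2.364e-03 mm/s.
R = 2.364e-03 × 3600 = 8.51 mm/hr.
Over 29 h: total = 8.51 × 29 = 246.79 ≈ 247 mm.

R ≈ 8.51 mm/hr; total ≈ 247 mm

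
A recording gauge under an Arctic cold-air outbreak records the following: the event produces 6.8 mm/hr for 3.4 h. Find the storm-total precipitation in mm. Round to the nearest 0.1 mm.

Total = Σ Rᵢ Δtᵢ = 6.8 × 3.4
      = 23.12 = 23.1 mm.

total ≈ 23.1 mm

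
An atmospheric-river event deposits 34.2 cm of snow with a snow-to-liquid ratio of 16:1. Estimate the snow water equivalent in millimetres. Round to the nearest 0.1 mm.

SWE = snow depth / ratio = 34.2 cm / 16 = 2.138 cm = 21.4 mm.

SWE ≈ 21.4 mm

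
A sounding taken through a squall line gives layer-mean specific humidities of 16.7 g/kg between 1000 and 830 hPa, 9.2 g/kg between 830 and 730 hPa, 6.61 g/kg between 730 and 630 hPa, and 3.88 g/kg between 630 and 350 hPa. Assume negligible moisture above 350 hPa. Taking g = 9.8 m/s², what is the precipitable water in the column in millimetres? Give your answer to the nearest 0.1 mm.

PW ≈ 56.2 mm

Precipitable water is the column-integrated vapour mass per unit area: PW = (1/g) Σ q̄ Δp, with q in kg/kg and Δp in Pa (1 kg/m² of water = 1 mm).
Layer 1000–830 hPa: Δp = 170 hPa = 17000 Pa, q̄ = 0.0167 kg/kg → 0.0167 × 17000 / 9.8 = 28.97 mm
Layer 830–730 hPa: Δp = 100 hPa = 10000 Pa, q̄ = 0.0092 kg/kg → 0.0092 × 10000 / 9.8 = 9.39 mm
Layer 730–630 hPa: Δp = 100 hPa = 10000 Pa, q̄ = 0.00661 kg/kg → 0.00661 × 10000 / 9.8 = 6.74 mm
Layer 630–350 hPa: Δp = 280 hPa = 28000 Pa, q̄ = 0.00388 kg/kg → 0.00388 × 28000 / 9.8 = 11.09 mm
PW = 28.97 + 9.39 + 6.74 + 11.09 = 56.19 ≈ 56.2 mm.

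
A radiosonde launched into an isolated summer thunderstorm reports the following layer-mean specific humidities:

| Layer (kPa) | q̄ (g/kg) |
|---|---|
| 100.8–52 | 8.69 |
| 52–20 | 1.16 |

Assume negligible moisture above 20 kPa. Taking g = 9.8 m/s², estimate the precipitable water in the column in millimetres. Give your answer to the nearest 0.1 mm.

PW ≈ 47.1 mm

Precipitable water is the column-integrated vapour mass per unit area: PW = (1/g) Σ q̄ Δp, with q in kg/kg and Δp in Pa (1 kg/m² of water = 1 mm).
Layer 100.8–52 kPa: Δp = 488 hPa = 48800 Pa, q̄ = 0.00869 kg/kg → 0.00869 × 48800 / 9.8 = 43.27 mm
Layer 52–20 kPa: Δp = 320 hPa = 32000 Pa, q̄ = 0.00116 kg/kg → 0.00116 × 32000 / 9.8 = 3.79 mm
PW = 43.27 + 3.79 = 47.06 ≈ 47.1 mm.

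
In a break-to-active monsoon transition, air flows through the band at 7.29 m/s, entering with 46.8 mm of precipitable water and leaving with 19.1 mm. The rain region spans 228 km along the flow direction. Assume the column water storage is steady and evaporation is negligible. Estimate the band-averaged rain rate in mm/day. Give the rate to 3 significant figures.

Column moisture flux per unit crosswind length is F = V × PW.
Inflow: F_in = 7.29 × 46.8 = 341.172 mm·m/s
Outflow: F_out = 7.29 × 19.1 = 139.239 mm·m/s
Steady-state rate R = (F_in − F_out)/L = (341.172 − 139.239) / 228000 m = 8.857e-04 mm/s.
R = 8.857e-04 × 3600 × 24 = 76.5 mm/day.

R ≈ 76.5 mm/day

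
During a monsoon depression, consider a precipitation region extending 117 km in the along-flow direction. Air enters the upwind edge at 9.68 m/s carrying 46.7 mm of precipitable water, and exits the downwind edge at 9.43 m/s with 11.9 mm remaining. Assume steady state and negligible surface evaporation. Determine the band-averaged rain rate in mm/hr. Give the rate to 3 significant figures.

R ≈ 10.5 mm/hr

Column moisture flux per unit crosswind length is F = V × PW.
Inflow: F_in = 9.68 × 46.7 = 452.056 mm·m/s
Outflow: F_out = 9.43 × 11.9 = 112.217 mm·m/s
Steady-state rate R = (F_in − F_out)/L = (452.056 − 112.217) / 117000 m = 2.905e-03 mm/s.
R = 2.905e-03 × 3600 = 10.5 mm/hr.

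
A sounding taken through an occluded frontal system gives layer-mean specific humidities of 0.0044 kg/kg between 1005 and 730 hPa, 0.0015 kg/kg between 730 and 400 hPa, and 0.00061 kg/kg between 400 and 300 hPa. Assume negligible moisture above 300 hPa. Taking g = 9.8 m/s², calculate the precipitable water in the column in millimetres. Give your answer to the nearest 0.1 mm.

PW ≈ 18.0 mm

Precipitable water is the column-integrated vapour mass per unit area: PW = (1/g) Σ q̄ Δp, with q in kg/kg and Δp in Pa (1 kg/m² of water = 1 mm).
Layer 1005–730 hPa: Δp = 275 hPa = 27500 Pa, q̄ = 0.0044 kg/kg → 0.0044 × 27500 / 9.8 = 12.35 mm
Layer 730–400 hPa: Δp = 330 hPa = 33000 Pa, q̄ = 0.0015 kg/kg → 0.0015 × 33000 / 9.8 = 5.05 mm
Layer 400–300 hPa: Δp = 100 hPa = 10000 Pa, q̄ = 0.00061 kg/kg → 0.00061 × 10000 / 9.8 = 0.62 mm
PW = 12.35 + 5.05 + 0.62 = 18.02 ≈ 18.0 mm.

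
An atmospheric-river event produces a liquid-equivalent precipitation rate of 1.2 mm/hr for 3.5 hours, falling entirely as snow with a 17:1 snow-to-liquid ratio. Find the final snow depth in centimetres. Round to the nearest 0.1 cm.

Liquid-equivalent depth = 1.2 × 3.5 = 4.2 mm.
Snow depth = 4.2 mm × 17 = 71.4 mm = 7.1 cm.

snow depth ≈ 7.1 cm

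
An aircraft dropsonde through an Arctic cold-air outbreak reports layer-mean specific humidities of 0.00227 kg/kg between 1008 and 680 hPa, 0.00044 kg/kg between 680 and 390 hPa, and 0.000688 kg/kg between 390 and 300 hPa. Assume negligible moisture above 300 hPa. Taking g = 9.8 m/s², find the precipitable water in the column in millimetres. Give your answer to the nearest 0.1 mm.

PW ≈ 9.5 mm

Precipitable water is the column-integrated vapour mass per unit area: PW = (1/g) Σ q̄ Δp, with q in kg/kg and Δp in Pa (1 kg/m² of water = 1 mm).
Layer 1008–680 hPa: Δp = 328 hPa = 32800 Pa, q̄ = 0.00227 kg/kg → 0.00227 × 32800 / 9.8 = 7.60 mm
Layer 680–390 hPa: Δp = 290 hPa = 29000 Pa, q̄ = 0.00044 kg/kg → 0.00044 × 29000 / 9.8 = 1.30 mm
Layer 390–300 hPa: Δp = 90 hPa = 9000 Pa, q̄ = 0.000688 kg/kg → 0.000688 × 9000 / 9.8 = 0.63 mm
PW = 7.60 + 1.30 + 0.63 = 9.53 ≈ 9.5 mm.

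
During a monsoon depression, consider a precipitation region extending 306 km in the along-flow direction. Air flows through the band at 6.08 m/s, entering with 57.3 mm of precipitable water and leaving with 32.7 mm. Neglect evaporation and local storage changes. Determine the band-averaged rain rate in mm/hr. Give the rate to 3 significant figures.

R ≈ 1.76 mm/hr

Column moisture flux per unit crosswind length is F = V × PW.
Inflow: F_in = 6.08 × 57.3 = 348.384 mm·m/s
Outflow: F_out = 6.08 × 32.7 = 198.816 mm·m/s
Steady-state rate R = (F_in − F_out)/L = (348.384 − 198.816) / 306000 m = 4.888e-04 mm/s.
R = 4.888e-04 × 3600 = 1.76 mm/hr.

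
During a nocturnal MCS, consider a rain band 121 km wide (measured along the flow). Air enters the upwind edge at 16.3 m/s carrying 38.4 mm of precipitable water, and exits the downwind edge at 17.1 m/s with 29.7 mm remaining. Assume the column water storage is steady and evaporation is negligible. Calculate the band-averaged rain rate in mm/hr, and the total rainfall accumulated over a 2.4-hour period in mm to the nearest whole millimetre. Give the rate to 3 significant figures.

R ≈ 3.51 mm/hr; total ≈ 8 mm

Column moisture flux per unit crosswind length is F = V × PW.
Inflow: F_in = 16.3 × 38.4 = 625.92 mm·m/s
Outflow: F_out = 17.1 × 29.7 = 507.87 mm·m/s
Steady-state rate R = (F_in − F_out)/L = (625.92 − 507.87) / 121000 m = 9.756e-04 mm/s.
R = 9.756e-04 × 3600 = 3.51 mm/hr.
Over 2.4 h: total = 3.51 × 2.4 = 8.424 ≈ 8 mm.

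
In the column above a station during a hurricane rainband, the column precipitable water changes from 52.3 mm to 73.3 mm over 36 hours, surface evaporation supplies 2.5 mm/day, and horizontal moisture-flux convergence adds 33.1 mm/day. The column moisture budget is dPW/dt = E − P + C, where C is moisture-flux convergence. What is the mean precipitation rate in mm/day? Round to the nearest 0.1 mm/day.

dPW/dt = (73.3 − 52.3) mm / (36/24 day) = +14.000 mm/day.
P = E + C − dPW/dt = 2.5 + (33.1) − (+14.000) = 21.6 mm/day.

P ≈ 21.6 mm/day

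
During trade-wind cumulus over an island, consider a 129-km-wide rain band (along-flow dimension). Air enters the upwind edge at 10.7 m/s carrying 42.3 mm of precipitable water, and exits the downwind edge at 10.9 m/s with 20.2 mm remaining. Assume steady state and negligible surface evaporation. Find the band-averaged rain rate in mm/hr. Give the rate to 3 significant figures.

R ≈ 6.49 mm/hr

Column moisture flux per unit crosswind length is F = V × PW.
Inflow: F_in = 10.7 × 42.3 = 452.61 mm·m/s
Outflow: F_out = 10.9 × 20.2 = 220.18 mm·m/s
Steady-state rate R = (F_in − F_out)/L = (452.61 − 220.18) / 129000 m = 1.802e-03 mm/s.
R = 1.802e-03 × 3600 = 6.49 mm/hr.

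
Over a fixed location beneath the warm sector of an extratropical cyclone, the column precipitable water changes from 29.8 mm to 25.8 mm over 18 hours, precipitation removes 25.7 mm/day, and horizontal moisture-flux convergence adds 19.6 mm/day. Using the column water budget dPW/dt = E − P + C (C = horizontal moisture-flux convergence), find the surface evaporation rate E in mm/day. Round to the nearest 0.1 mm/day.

dPW/dt = (25.8 − 29.8) mm / (18/24 day) = -5.333 mm/day.
E = dPW/dt + P − C = (-5.333) + 25.7 − (19.6) = 0.8 mm/day.

E ≈ 0.8 mm/day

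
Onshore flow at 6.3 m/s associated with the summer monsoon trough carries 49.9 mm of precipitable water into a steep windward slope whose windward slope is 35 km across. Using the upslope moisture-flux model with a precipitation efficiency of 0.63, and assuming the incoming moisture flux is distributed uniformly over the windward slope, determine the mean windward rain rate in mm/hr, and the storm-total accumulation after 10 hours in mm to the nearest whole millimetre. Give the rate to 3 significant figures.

R ≈ 20.4 mm/hr; total ≈ 204 mm

Incoming column moisture flux per unit ridge length: F = V × PW = 6.3 × 49.9 = 314.37 mm·m/s.
Spread over the 35 km slope with efficiency ε = 0.63: R = ε·F/W = 0.63 × 314.37 / 35000 m = 5.659e-03 mm/s.
R = 5.659e-03 × 3600 = 20.4 mm/hr.
Over 10 h: total = 20.4 × 10 = 204 mm.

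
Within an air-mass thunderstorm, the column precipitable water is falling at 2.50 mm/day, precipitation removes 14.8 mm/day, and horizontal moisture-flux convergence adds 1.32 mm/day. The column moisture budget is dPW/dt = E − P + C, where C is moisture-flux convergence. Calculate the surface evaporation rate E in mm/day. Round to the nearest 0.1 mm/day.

E ≈ 11.0 mm/day

dPW/dt = -2.50 mm/day.
E = dPW/dt + P − C = (-2.50) + 14.8 − (1.32) = 11.0 mm/day.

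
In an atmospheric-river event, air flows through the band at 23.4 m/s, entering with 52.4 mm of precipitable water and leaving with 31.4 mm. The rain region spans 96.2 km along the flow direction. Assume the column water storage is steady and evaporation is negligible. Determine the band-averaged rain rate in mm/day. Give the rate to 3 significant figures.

Column moisture flux per unit crosswind length is F = V × PW.
Inflow: F_in = 23.4 × 52.4 = 1226.16 mm·m/s
Outflow: F_out = 23.4 × 31.4 = 734.76 mm·m/s
Steady-state rate R = (F_in − F_out)/L = (1226.16 − 734.76) / 96200 m = 5.108e-03 mm/s.
R = 5.108e-03 × 3600 × 24 = 441 mm/day.

R ≈ 441 mm/day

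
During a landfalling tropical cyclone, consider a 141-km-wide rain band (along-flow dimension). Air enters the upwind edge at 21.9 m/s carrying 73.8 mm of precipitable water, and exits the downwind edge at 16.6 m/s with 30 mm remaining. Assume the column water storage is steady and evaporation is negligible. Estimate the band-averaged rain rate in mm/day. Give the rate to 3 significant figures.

Column moisture flux per unit crosswind length is F = V × PW.
Inflow: F_in = 21.9 × 73.8 = 1616.22 mm·m/s
Outflow: F_out = 16.6 × 30 = 498 mm·m/s
Steady-state rate R = (F_in − F_out)/L = (1616.22 − 498) / 141000 m = 7.931e-03 mm/s.
R = 7.931e-03 × 3600 × 24 = 685 mm/day.

R ≈ 685 mm/day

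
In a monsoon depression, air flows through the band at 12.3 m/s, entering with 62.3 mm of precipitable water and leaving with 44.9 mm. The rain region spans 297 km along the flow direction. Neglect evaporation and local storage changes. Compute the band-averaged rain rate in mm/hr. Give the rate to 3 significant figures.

Column moisture flux per unit crosswind length is F = V × PW.
Inflow: F_in = 12.3 × 62.3 = 766.29 mm·m/s
Outflow: F_out = 12.3 × 44.9 = 552.27 mm·m/s
Steady-state rate R = (F_in − F_out)/L = (766.29 − 552.27) / 297000 m = 7.206e-04 mm/s.
R = 7.206e-04 × 3600 = 2.59 mm/hr.

R ≈ 2.59 mm/hr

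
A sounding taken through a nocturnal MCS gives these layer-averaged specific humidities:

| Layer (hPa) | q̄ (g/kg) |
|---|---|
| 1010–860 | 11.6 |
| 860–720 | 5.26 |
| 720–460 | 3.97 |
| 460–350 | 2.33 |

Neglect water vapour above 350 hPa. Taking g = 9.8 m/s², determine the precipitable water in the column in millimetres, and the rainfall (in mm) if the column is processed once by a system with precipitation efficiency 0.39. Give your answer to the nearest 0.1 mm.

Precipitable water is the column-integrated vapour mass per unit area: PW = (1/g) Σ q̄ Δp, with q in kg/kg and Δp in Pa (1 kg/m² of water = 1 mm).
Layer 1010–860 hPa: Δp = 150 hPa = 15000 Pa, q̄ = 0.0116 kg/kg → 0.0116 × 15000 / 9.8 = 17.76 mm
Layer 860–720 hPa: Δp = 140 hPa = 14000 Pa, q̄ = 0.00526 kg/kg → 0.00526 × 14000 / 9.8 = 7.51 mm
Layer 720–460 hPa: Δp = 260 hPa = 26000 Pa, q̄ = 0.00397 kg/kg → 0.00397 × 26000 / 9.8 = 10.53 mm
Layer 460–350 hPa: Δp = 110 hPa = 11000 Pa, q̄ = 0.00233 kg/kg → 0.00233 × 11000 / 9.8 = 2.62 mm
PW = 17.76 + 7.51 + 10.53 + 2.62 = 38.42 ≈ 38.4 mm.
Rainfall = ε × PW = 0.39 × 38.4 = 15.0 mm.

PW ≈ 38.4 mm; rainfall ≈ 15.0 mm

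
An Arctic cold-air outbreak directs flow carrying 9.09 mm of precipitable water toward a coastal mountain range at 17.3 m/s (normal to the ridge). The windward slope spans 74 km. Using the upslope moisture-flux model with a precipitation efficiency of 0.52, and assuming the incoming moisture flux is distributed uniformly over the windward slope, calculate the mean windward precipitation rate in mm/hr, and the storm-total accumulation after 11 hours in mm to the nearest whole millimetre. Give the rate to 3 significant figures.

Incoming column moisture flux per unit ridge length: F = V × PW = 17.3 × 9.09 = 157.257 mm·m/s.
Spread over the 74 km slope with efficiency ε = 0.52: R = ε·F/W = 0.52 × 157.257 / 74000 m = 1.105e-03 mm/s.
R = 1.105e-03 × 3600 = 3.98 mm/hr.
Over 11 h: total = 3.98 × 11 = 43.78 ≈ 44 mm.

R ≈ 3.98 mm/hr; total ≈ 44 mm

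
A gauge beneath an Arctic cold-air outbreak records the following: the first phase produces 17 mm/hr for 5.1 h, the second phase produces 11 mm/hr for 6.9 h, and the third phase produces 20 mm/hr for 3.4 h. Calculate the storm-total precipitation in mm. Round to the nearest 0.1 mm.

total ≈ 230.6 mm

Total = Σ Rᵢ Δtᵢ = 17 × 5.1 + 11 × 6.9 + 20 × 3.4
      = 86.7 + 75.9 + 68 = 230.6 mm.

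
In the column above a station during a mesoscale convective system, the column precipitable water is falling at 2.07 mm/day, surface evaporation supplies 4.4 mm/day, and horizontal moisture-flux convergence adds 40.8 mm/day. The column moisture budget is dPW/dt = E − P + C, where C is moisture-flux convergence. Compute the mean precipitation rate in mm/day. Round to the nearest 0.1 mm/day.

dPW/dt = -2.07 mm/day.
P = E + C − dPW/dt = 4.4 + (40.8) − (-2.07) = 47.3 mm/day.

P ≈ 47.3 mm/day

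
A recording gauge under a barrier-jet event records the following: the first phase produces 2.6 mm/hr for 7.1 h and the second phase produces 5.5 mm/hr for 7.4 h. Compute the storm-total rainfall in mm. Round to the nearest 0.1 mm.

total ≈ 59.2 mm

Total = Σ Rᵢ Δtᵢ = 2.6 × 7.1 + 5.5 × 7.4
      = 18.46 + 40.7 = 59.2 mm.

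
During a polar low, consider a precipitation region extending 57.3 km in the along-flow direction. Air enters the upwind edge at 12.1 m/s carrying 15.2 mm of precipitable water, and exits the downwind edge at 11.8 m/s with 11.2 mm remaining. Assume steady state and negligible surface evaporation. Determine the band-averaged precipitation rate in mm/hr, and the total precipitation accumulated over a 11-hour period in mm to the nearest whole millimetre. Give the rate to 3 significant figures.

R ≈ 3.25 mm/hr; total ≈ 36 mm

Column moisture flux per unit crosswind length is F = V × PW.
Inflow: F_in = 12.1 × 15.2 = 183.92 mm·m/s
Outflow: F_out = 11.8 × 11.2 = 132.16 mm·m/s
Steady-state rate R = (F_in − F_out)/L = (183.92 − 132.16) / 57300 m = 9.033e-04 mm/s.
R = 9.033e-04 × 3600 = 3.25 mm/hr.
Over 11 h: total = 3.25 × 11 = 35.75 ≈ 36 mm.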